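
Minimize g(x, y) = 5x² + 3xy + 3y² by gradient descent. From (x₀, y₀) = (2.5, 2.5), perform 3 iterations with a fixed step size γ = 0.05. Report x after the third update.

-0.0090625

∇g = (10x + 3y, 3x + 6y)
(x₁, y₁) = (2.5, 2.5) − 0.05·(32.5, 22.5) = (0.875, 1.375)
(x₂, y₂) = (0.875, 1.375) − 0.05·(12.875, 10.875) = (0.23125, 0.83125)
(x₃, y₃) = (0.23125, 0.83125) − 0.05·(4.80625, 5.68125) = (-0.0090625, 0.5471875)
x = -0.0090625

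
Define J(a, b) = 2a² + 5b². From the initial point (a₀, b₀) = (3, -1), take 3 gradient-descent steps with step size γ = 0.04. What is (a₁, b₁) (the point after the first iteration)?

∇J = (4a, 10b)
Step 1: at (3, -1), ∇J = (12, -10) → (3, -1) − 0.04·(12, -10) = (2.52, -0.6)

(2.52, -0.6)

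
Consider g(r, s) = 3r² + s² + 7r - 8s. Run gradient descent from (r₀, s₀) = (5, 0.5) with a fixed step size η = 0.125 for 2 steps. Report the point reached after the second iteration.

∇g = (6r + 7, 2s - 8)
Step 1: at (5, 0.5), ∇g = (37, -7) → (5, 0.5) − 0.125·(37, -7) = (0.375, 1.375)
Step 2: at (0.375, 1.375), ∇g = (9.25, -5.25) → (0.375, 1.375) − 0.125·(9.25, -5.25) = (-0.78125, 2.03125)

(-0.78125, 2.03125)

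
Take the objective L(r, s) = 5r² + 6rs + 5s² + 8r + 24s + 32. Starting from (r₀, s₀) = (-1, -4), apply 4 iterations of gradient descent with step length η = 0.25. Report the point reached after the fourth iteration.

∇L = (10r + 6s + 8, 6r + 10s + 24)
Step 1: at (-1, -4), ∇L = (-26, -22) → (-1, -4) − 0.25·(-26, -22) = (5.5, 1.5)
Step 2: at (5.5, 1.5), ∇L = (72, 72) → (5.5, 1.5) − 0.25·(72, 72) = (-12.5, -16.5)
Step 3: at (-12.5, -16.5), ∇L = (-216, -216) → (-12.5, -16.5) − 0.25·(-216, -216) = (41.5, 37.5)
Step 4: at (41.5, 37.5), ∇L = (648, 648) → (41.5, 37.5) − 0.25·(648, 648) = (-120.5, -124.5)

(-120.5, -124.5)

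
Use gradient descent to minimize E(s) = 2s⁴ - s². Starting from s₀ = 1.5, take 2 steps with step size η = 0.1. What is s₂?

-0.4968

E′(s) = 8s³ - 2s
s₁ = 1.5 − 0.1·24 = -0.9
s₂ = -0.9 − 0.1·(-4.032) = -0.4968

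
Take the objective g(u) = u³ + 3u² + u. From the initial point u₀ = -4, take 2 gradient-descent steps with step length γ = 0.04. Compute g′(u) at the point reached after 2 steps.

g′(u) = 3u² + 6u + 1
u₁ = -4 − 0.04·25 = -5
u₂ = -5 − 0.04·46 = -6.84
g′(u) at (-6.84) = 100.3168

100.3168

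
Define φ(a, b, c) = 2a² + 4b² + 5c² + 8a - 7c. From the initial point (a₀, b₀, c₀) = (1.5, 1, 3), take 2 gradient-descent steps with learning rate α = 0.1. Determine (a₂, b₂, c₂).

(-0.74, 0.04, 0.7)

∇φ = (4a + 8, 8b, 10c - 7)
(a₁, b₁, c₁) = (1.5, 1, 3) − 0.1·(14, 8, 23) = (0.1, 0.2, 0.7)
(a₂, b₂, c₂) = (0.1, 0.2, 0.7) − 0.1·(8.4, 1.6, 0) = (-0.74, 0.04, 0.7)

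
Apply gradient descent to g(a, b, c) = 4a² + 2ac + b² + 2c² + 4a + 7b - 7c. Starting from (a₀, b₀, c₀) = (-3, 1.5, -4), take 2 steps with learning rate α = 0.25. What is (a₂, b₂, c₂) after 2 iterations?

∇g = (8a + 2c + 4, 2b + 7, 2a + 4c - 7)
Step 1: at (-3, 1.5, -4), ∇g = (-28, 10, -29) → (-3, 1.5, -4) − 0.25·(-28, 10, -29) = (4, -1, 3.25)
Step 2: at (4, -1, 3.25), ∇g = (42.5, 5, 14) → (4, -1, 3.25) − 0.25·(42.5, 5, 14) = (-6.625, -2.25, -0.25)

(-6.625, -2.25, -0.25)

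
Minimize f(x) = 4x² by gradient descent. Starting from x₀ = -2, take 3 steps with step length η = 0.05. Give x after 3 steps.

f′(x) = 8x
x₁ = -2 − 0.05·(-16) = -1.2
x₂ = -1.2 − 0.05·(-9.6) = -0.72
x₃ = -0.72 − 0.05·(-5.76) = -0.432

-0.432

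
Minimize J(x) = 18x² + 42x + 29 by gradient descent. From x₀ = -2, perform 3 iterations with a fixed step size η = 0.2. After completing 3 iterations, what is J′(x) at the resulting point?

J′(x) = 36x + 42
Step 1: J′(-2) = -30; x₁ = -2 − 0.2·(-30) = 4
Step 2: J′(4) = 186; x₂ = 4 − 0.2·186 = -33.2
Step 3: J′(-33.2) = -1153.2; x₃ = -33.2 − 0.2·(-1153.2) = 197.44
J′(x) at (197.44) = 7149.84

7149.84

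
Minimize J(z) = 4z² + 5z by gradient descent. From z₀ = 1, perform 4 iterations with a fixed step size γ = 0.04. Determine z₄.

J′(z) = 8z + 5
Step 1: J′(1) = 13; z₁ = 1 − 0.04·13 = 0.48
Step 2: J′(0.48) = 8.84; z₂ = 0.48 − 0.04·8.84 = 0.1264
Step 3: J′(0.1264) = 6.0112; z₃ = 0.1264 − 0.04·6.0112 = -0.114048
Step 4: J′(-0.114048) = 4.087616; z₄ = -0.114048 − 0.04·4.087616 = -0.27755264

-0.27755264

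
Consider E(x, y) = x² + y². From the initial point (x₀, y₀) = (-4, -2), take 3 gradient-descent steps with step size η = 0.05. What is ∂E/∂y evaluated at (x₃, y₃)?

-2.916

∇E = (2x, 2y)
Step 1: at (-4, -2), ∇E = (-8, -4) → (-4, -2) − 0.05·(-8, -4) = (-3.6, -1.8)
Step 2: at (-3.6, -1.8), ∇E = (-7.2, -3.6) → (-3.6, -1.8) − 0.05·(-7.2, -3.6) = (-3.24, -1.62)
Step 3: at (-3.24, -1.62), ∇E = (-6.48, -3.24) → (-3.24, -1.62) − 0.05·(-6.48, -3.24) = (-2.916, -1.458)
∂E/∂y at (-2.916, -1.458) = -2.916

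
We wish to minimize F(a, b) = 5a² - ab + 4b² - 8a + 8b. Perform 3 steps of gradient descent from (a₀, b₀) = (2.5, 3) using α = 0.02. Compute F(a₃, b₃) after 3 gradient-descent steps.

∇F = (10a - b - 8, -a + 8b + 8)
Step 1: at (2.5, 3), ∇F = (14, 29.5) → (2.5, 3) − 0.02·(14, 29.5) = (2.22, 2.41)
Step 2: at (2.22, 2.41), ∇F = (11.79, 25.06) → (2.22, 2.41) − 0.02·(11.79, 25.06) = (1.9842, 1.9088)
Step 3: at (1.9842, 1.9088), ∇F = (9.9332, 21.2862) → (1.9842, 1.9088) − 0.02·(9.9332, 21.2862) = (1.785536, 1.483076)
F(1.785536, 1.483076) = 19.670986134848

19.670986134848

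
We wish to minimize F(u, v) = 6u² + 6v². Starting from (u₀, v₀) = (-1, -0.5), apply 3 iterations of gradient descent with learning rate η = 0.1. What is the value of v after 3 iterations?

0.004

∇F = (12u, 12v)
(u₁, v₁) = (-1, -0.5) − 0.1·(-12, -6) = (0.2, 0.1)
(u₂, v₂) = (0.2, 0.1) − 0.1·(2.4, 1.2) = (-0.04, -0.02)
(u₃, v₃) = (-0.04, -0.02) − 0.1·(-0.48, -0.24) = (0.008, 0.004)
v = 0.004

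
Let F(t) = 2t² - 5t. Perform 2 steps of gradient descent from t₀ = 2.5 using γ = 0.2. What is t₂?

F′(t) = 4t - 5
Step 1: F′(2.5) = 5; t₁ = 2.5 − 0.2·5 = 1.5
Step 2: F′(1.5) = 1; t₂ = 1.5 − 0.2·1 = 1.3

1.3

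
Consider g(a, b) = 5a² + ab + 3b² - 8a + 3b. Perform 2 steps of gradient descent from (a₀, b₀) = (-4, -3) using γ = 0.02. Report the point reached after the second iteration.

(-2.1716, -2.306)

∇g = (10a + b - 8, a + 6b + 3)
Step 1: at (-4, -3), ∇g = (-51, -19) → (-4, -3) − 0.02·(-51, -19) = (-2.98, -2.62)
Step 2: at (-2.98, -2.62), ∇g = (-40.42, -15.7) → (-2.98, -2.62) − 0.02·(-40.42, -15.7) = (-2.1716, -2.306)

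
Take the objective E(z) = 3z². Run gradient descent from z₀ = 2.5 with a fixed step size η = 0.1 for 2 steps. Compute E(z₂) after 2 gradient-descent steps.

0.48

E′(z) = 6z
z₁ = 2.5 − 0.1·15 = 1
z₂ = 1 − 0.1·6 = 0.4
E(0.4) = 0.48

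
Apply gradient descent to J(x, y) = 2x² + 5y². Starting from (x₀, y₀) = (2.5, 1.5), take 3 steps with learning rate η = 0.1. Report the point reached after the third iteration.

∇J = (4x, 10y)
(x₁, y₁) = (2.5, 1.5) − 0.1·(10, 15) = (1.5, 0)
(x₂, y₂) = (1.5, 0) − 0.1·(6, 0) = (0.9, 0)
(x₃, y₃) = (0.9, 0) − 0.1·(3.6, 0) = (0.54, 0)

(0.54, 0)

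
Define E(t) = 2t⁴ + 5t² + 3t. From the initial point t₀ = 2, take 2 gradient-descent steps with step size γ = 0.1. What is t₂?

E′(t) = 8t³ + 10t + 3
t₁ = 2 − 0.1·87 = -6.7
t₂ = -6.7 − 0.1·(-2470.104) = 240.3104

240.3104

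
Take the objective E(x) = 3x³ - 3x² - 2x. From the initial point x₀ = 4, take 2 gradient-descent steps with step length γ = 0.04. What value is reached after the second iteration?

-0.999424

E′(x) = 9x² - 6x - 2
Step 1: E′(4) = 118; x₁ = 4 − 0.04·118 = -0.72
Step 2: E′(-0.72) = 6.9856; x₂ = -0.72 − 0.04·6.9856 = -0.999424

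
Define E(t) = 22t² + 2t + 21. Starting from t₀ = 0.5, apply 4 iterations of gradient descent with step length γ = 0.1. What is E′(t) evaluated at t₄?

E′(t) = 44t + 2
Step 1: E′(0.5) = 24; t₁ = 0.5 − 0.1·24 = -1.9
Step 2: E′(-1.9) = -81.6; t₂ = -1.9 − 0.1·(-81.6) = 6.26
Step 3: E′(6.26) = 277.44; t₃ = 6.26 − 0.1·277.44 = -21.484
Step 4: E′(-21.484) = -943.296; t₄ = -21.484 − 0.1·(-943.296) = 72.8456
E′(t) at (72.8456) = 3207.2064

3207.2064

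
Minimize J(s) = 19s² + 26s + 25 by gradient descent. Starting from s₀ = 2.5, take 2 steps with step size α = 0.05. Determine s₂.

1.895

J′(s) = 38s + 26
Step 1: J′(2.5) = 121; s₁ = 2.5 − 0.05·121 = -3.55
Step 2: J′(-3.55) = -108.9; s₂ = -3.55 − 0.05·(-108.9) = 1.895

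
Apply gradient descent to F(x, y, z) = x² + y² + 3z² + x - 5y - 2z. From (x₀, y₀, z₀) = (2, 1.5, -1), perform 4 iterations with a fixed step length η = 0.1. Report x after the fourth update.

∇F = (2x + 1, 2y - 5, 6z - 2)
Step 1: at (2, 1.5, -1), ∇F = (5, -2, -8) → (2, 1.5, -1) − 0.1·(5, -2, -8) = (1.5, 1.7, -0.2)
Step 2: at (1.5, 1.7, -0.2), ∇F = (4, -1.6, -3.2) → (1.5, 1.7, -0.2) − 0.1·(4, -1.6, -3.2) = (1.1, 1.86, 0.12)
Step 3: at (1.1, 1.86, 0.12), ∇F = (3.2, -1.28, -1.28) → (1.1, 1.86, 0.12) − 0.1·(3.2, -1.28, -1.28) = (0.78, 1.988, 0.248)
Step 4: at (0.78, 1.988, 0.248), ∇F = (2.56, -1.024, -0.512) → (0.78, 1.988, 0.248) − 0.1·(2.56, -1.024, -0.512) = (0.524, 2.0904, 0.2992)
x = 0.524

0.524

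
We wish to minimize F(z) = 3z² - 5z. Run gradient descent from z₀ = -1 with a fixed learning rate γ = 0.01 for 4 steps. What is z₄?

-0.59803976

F′(z) = 6z - 5
z₁ = -1 − 0.01·(-11) = -0.89
z₂ = -0.89 − 0.01·(-10.34) = -0.7866
z₃ = -0.7866 − 0.01·(-9.7196) = -0.689404
z₄ = -0.689404 − 0.01·(-9.136424) = -0.59803976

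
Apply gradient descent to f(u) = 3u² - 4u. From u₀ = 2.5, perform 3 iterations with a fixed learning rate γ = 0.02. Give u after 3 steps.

1.916032

f′(u) = 6u - 4
u₁ = 2.5 − 0.02·11 = 2.28
u₂ = 2.28 − 0.02·9.68 = 2.0864
u₃ = 2.0864 − 0.02·8.5184 = 1.916032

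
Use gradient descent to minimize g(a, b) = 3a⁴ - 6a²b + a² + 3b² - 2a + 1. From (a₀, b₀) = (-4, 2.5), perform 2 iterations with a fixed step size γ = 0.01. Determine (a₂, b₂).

(1.51235456, 3.510784)

∇g = (12a³ - 12ab + 2a - 2, -6a² + 6b)
Step 1: at (-4, 2.5), ∇g = (-658, -81) → (-4, 2.5) − 0.01·(-658, -81) = (2.58, 3.31)
Step 2: at (2.58, 3.31), ∇g = (106.764544, -20.0784) → (2.58, 3.31) − 0.01·(106.764544, -20.0784) = (1.51235456, 3.510784)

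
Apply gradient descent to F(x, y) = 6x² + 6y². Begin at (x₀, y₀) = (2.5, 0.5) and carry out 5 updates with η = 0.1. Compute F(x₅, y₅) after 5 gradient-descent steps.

∇F = (12x, 12y)
(x₁, y₁) = (2.5, 0.5) − 0.1·(30, 6) = (-0.5, -0.1)
(x₂, y₂) = (-0.5, -0.1) − 0.1·(-6, -1.2) = (0.1, 0.02)
(x₃, y₃) = (0.1, 0.02) − 0.1·(1.2, 0.24) = (-0.02, -0.004)
(x₄, y₄) = (-0.02, -0.004) − 0.1·(-0.24, -0.048) = (0.004, 0.0008)
(x₅, y₅) = (0.004, 0.0008) − 0.1·(0.048, 0.0096) = (-0.0008, -0.00016)
F(-0.0008, -0.00016) = 0.0000039936

0.0000039936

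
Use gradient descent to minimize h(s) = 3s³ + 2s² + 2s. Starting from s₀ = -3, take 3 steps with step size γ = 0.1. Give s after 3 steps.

h′(s) = 9s² + 4s + 2
Step 1: h′(-3) = 71; s₁ = -3 − 0.1·71 = -10.1
Step 2: h′(-10.1) = 879.69; s₂ = -10.1 − 0.1·879.69 = -98.069
Step 3: h′(-98.069) = 86167.482849; s₃ = -98.069 − 0.1·86167.482849 = -8714.8172849

-8714.8172849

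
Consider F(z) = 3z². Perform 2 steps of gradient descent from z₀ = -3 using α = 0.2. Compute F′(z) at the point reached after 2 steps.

-0.72

F′(z) = 6z
z₁ = -3 − 0.2·(-18) = 0.6
z₂ = 0.6 − 0.2·3.6 = -0.12
F′(z) at (-0.12) = -0.72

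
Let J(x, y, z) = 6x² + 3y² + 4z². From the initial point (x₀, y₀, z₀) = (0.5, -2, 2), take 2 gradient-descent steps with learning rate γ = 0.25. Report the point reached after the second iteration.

(2, -0.5, 2)

∇J = (12x, 6y, 8z)
Step 1: at (0.5, -2, 2), ∇J = (6, -12, 16) → (0.5, -2, 2) − 0.25·(6, -12, 16) = (-1, 1, -2)
Step 2: at (-1, 1, -2), ∇J = (-12, 6, -16) → (-1, 1, -2) − 0.25·(-12, 6, -16) = (2, -0.5, 2)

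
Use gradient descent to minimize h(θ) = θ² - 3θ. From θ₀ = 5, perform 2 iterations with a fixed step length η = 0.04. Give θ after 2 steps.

4.4624

h′(θ) = 2θ - 3
Step 1: h′(5) = 7; θ₁ = 5 − 0.04·7 = 4.72
Step 2: h′(4.72) = 6.44; θ₂ = 4.72 − 0.04·6.44 = 4.4624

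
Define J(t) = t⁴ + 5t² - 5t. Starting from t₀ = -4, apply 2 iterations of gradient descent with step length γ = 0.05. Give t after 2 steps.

-264.071525

J′(t) = 4t³ + 10t - 5
t₁ = -4 − 0.05·(-301) = 11.05
t₂ = 11.05 − 0.05·5502.4305 = -264.071525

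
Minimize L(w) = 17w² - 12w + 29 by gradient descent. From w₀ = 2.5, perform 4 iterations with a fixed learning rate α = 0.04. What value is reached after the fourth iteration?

0.38900352

L′(w) = 34w - 12
Step 1: L′(2.5) = 73; w₁ = 2.5 − 0.04·73 = -0.42
Step 2: L′(-0.42) = -26.28; w₂ = -0.42 − 0.04·(-26.28) = 0.6312
Step 3: L′(0.6312) = 9.4608; w₃ = 0.6312 − 0.04·9.4608 = 0.252768
Step 4: L′(0.252768) = -3.405888; w₄ = 0.252768 − 0.04·(-3.405888) = 0.38900352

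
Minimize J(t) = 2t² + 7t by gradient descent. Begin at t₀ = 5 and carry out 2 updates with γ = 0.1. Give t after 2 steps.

J′(t) = 4t + 7
Step 1: J′(5) = 27; t₁ = 5 − 0.1·27 = 2.3
Step 2: J′(2.3) = 16.2; t₂ = 2.3 − 0.1·16.2 = 0.68

0.68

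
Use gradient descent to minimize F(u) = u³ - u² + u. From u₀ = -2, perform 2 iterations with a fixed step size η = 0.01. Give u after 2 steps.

F′(u) = 3u² - 2u + 1
u₁ = -2 − 0.01·17 = -2.17
u₂ = -2.17 − 0.01·19.4667 = -2.364667

-2.364667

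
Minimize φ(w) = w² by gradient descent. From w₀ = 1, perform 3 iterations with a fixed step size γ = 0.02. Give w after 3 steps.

0.884736

φ′(w) = 2w
w₁ = 1 − 0.02·2 = 0.96
w₂ = 0.96 − 0.02·1.92 = 0.9216
w₃ = 0.9216 − 0.02·1.8432 = 0.884736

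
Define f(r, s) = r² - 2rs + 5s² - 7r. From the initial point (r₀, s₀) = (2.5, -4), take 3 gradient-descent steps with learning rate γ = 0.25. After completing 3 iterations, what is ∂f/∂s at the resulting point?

186

∇f = (2r - 2s - 7, -2r + 10s)
(r₁, s₁) = (2.5, -4) − 0.25·(6, -45) = (1, 7.25)
(r₂, s₂) = (1, 7.25) − 0.25·(-19.5, 70.5) = (5.875, -10.375)
(r₃, s₃) = (5.875, -10.375) − 0.25·(25.5, -115.5) = (-0.5, 18.5)
∂f/∂s at (-0.5, 18.5) = 186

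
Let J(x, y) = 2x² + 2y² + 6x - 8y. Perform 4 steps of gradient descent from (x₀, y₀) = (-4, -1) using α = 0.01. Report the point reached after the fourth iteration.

(-3.6233664, -0.54803968)

∇J = (4x + 6, 4y - 8)
(x₁, y₁) = (-4, -1) − 0.01·(-10, -12) = (-3.9, -0.88)
(x₂, y₂) = (-3.9, -0.88) − 0.01·(-9.6, -11.52) = (-3.804, -0.7648)
(x₃, y₃) = (-3.804, -0.7648) − 0.01·(-9.216, -11.0592) = (-3.71184, -0.654208)
(x₄, y₄) = (-3.71184, -0.654208) − 0.01·(-8.84736, -10.616832) = (-3.6233664, -0.54803968)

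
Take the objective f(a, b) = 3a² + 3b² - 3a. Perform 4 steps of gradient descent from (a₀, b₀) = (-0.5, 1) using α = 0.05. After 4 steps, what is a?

∇f = (6a - 3, 6b)
Step 1: at (-0.5, 1), ∇f = (-6, 6) → (-0.5, 1) − 0.05·(-6, 6) = (-0.2, 0.7)
Step 2: at (-0.2, 0.7), ∇f = (-4.2, 4.2) → (-0.2, 0.7) − 0.05·(-4.2, 4.2) = (0.01, 0.49)
Step 3: at (0.01, 0.49), ∇f = (-2.94, 2.94) → (0.01, 0.49) − 0.05·(-2.94, 2.94) = (0.157, 0.343)
Step 4: at (0.157, 0.343), ∇f = (-2.058, 2.058) → (0.157, 0.343) − 0.05·(-2.058, 2.058) = (0.2599, 0.2401)
a = 0.2599

0.2599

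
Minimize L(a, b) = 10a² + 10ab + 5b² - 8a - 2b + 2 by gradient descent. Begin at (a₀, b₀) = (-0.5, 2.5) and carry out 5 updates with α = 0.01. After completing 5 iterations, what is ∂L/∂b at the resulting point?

∇L = (20a + 10b - 8, 10a + 10b - 2)
(a₁, b₁) = (-0.5, 2.5) − 0.01·(7, 18) = (-0.57, 2.32)
(a₂, b₂) = (-0.57, 2.32) − 0.01·(3.8, 15.5) = (-0.608, 2.165)
(a₃, b₃) = (-0.608, 2.165) − 0.01·(1.49, 13.57) = (-0.6229, 2.0293)
(a₄, b₄) = (-0.6229, 2.0293) − 0.01·(-0.165, 12.064) = (-0.62125, 1.90866)
(a₅, b₅) = (-0.62125, 1.90866) − 0.01·(-1.3384, 10.8741) = (-0.607866, 1.799919)
∂L/∂b at (-0.607866, 1.799919) = 9.92053

9.92053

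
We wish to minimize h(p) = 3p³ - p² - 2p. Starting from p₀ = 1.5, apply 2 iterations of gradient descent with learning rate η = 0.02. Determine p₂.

h′(p) = 9p² - 2p - 2
Step 1: h′(1.5) = 15.25; p₁ = 1.5 − 0.02·15.25 = 1.195
Step 2: h′(1.195) = 8.462225; p₂ = 1.195 − 0.02·8.462225 = 1.0257555

1.0257555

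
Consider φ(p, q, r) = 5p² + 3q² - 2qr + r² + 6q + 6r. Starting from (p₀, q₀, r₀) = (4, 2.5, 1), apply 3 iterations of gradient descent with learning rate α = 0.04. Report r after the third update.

0.50432

∇φ = (10p, 6q - 2r + 6, -2q + 2r + 6)
Step 1: at (4, 2.5, 1), ∇φ = (40, 19, 3) → (4, 2.5, 1) − 0.04·(40, 19, 3) = (2.4, 1.74, 0.88)
Step 2: at (2.4, 1.74, 0.88), ∇φ = (24, 14.68, 4.28) → (2.4, 1.74, 0.88) − 0.04·(24, 14.68, 4.28) = (1.44, 1.1528, 0.7088)
Step 3: at (1.44, 1.1528, 0.7088), ∇φ = (14.4, 11.4992, 5.112) → (1.44, 1.1528, 0.7088) − 0.04·(14.4, 11.4992, 5.112) = (0.864, 0.692832, 0.50432)
r = 0.50432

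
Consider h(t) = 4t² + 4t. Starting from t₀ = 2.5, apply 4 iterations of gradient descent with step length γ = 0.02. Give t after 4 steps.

h′(t) = 8t + 4
t₁ = 2.5 − 0.02·24 = 2.02
t₂ = 2.02 − 0.02·20.16 = 1.6168
t₃ = 1.6168 − 0.02·16.9344 = 1.278112
t₄ = 1.278112 − 0.02·14.224896 = 0.99361408

0.99361408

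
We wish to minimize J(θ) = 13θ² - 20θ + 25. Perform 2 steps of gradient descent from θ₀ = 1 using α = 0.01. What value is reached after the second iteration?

J′(θ) = 26θ - 20
Step 1: J′(1) = 6; θ₁ = 1 − 0.01·6 = 0.94
Step 2: J′(0.94) = 4.44; θ₂ = 0.94 − 0.01·4.44 = 0.8956

0.8956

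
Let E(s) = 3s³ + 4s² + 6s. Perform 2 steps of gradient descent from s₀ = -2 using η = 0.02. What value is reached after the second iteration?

-3.379872

E′(s) = 9s² + 8s + 6
s₁ = -2 − 0.02·26 = -2.52
s₂ = -2.52 − 0.02·42.9936 = -3.379872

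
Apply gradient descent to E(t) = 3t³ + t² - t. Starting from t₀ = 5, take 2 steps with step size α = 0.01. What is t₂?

E′(t) = 9t² + 2t - 1
t₁ = 5 − 0.01·234 = 2.66
t₂ = 2.66 − 0.01·68.0004 = 1.979996

1.979996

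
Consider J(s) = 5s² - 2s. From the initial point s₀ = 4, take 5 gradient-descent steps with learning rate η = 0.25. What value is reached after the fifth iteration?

J′(s) = 10s - 2
Step 1: J′(4) = 38; s₁ = 4 − 0.25·38 = -5.5
Step 2: J′(-5.5) = -57; s₂ = -5.5 − 0.25·(-57) = 8.75
Step 3: J′(8.75) = 85.5; s₃ = 8.75 − 0.25·85.5 = -12.625
Step 4: J′(-12.625) = -128.25; s₄ = -12.625 − 0.25·(-128.25) = 19.4375
Step 5: J′(19.4375) = 192.375; s₅ = 19.4375 − 0.25·192.375 = -28.65625

-28.65625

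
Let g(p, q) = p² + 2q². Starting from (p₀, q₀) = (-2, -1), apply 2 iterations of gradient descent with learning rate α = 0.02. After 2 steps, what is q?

∇g = (2p, 4q)
Step 1: at (-2, -1), ∇g = (-4, -4) → (-2, -1) − 0.02·(-4, -4) = (-1.92, -0.92)
Step 2: at (-1.92, -0.92), ∇g = (-3.84, -3.68) → (-1.92, -0.92) − 0.02·(-3.84, -3.68) = (-1.8432, -0.8464)
q = -0.8464

-0.8464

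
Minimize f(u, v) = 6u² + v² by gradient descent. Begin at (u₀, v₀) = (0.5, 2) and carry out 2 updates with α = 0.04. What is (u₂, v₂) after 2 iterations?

(0.1352, 1.6928)

∇f = (12u, 2v)
Step 1: at (0.5, 2), ∇f = (6, 4) → (0.5, 2) − 0.04·(6, 4) = (0.26, 1.84)
Step 2: at (0.26, 1.84), ∇f = (3.12, 3.68) → (0.26, 1.84) − 0.04·(3.12, 3.68) = (0.1352, 1.6928)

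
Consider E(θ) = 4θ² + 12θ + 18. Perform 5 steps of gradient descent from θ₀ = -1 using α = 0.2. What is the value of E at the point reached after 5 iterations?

E′(θ) = 8θ + 12
Step 1: E′(-1) = 4; θ₁ = -1 − 0.2·4 = -1.8
Step 2: E′(-1.8) = -2.4; θ₂ = -1.8 − 0.2·(-2.4) = -1.32
Step 3: E′(-1.32) = 1.44; θ₃ = -1.32 − 0.2·1.44 = -1.608
Step 4: E′(-1.608) = -0.864; θ₄ = -1.608 − 0.2·(-0.864) = -1.4352
Step 5: E′(-1.4352) = 0.5184; θ₅ = -1.4352 − 0.2·0.5184 = -1.53888
E(-1.53888) = 9.0060466176

9.0060466176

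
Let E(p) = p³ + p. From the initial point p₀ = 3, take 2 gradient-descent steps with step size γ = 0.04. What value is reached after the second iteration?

E′(p) = 3p² + 1
p₁ = 3 − 0.04·28 = 1.88
p₂ = 1.88 − 0.04·11.6032 = 1.415872

1.415872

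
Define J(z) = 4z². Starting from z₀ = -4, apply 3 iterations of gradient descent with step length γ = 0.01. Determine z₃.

-3.114752

J′(z) = 8z
Step 1: J′(-4) = -32; z₁ = -4 − 0.01·(-32) = -3.68
Step 2: J′(-3.68) = -29.44; z₂ = -3.68 − 0.01·(-29.44) = -3.3856
Step 3: J′(-3.3856) = -27.0848; z₃ = -3.3856 − 0.01·(-27.0848) = -3.114752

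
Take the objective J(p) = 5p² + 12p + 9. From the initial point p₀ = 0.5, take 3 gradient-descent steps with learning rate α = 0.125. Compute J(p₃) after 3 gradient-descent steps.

J′(p) = 10p + 12
Step 1: J′(0.5) = 17; p₁ = 0.5 − 0.125·17 = -1.625
Step 2: J′(-1.625) = -4.25; p₂ = -1.625 − 0.125·(-4.25) = -1.09375
Step 3: J′(-1.09375) = 1.0625; p₃ = -1.09375 − 0.125·1.0625 = -1.2265625
J(-1.2265625) = 1.80352783203125

1.80352783203125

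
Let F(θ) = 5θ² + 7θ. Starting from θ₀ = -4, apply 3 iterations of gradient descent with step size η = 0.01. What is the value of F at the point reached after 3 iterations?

26.48696245

F′(θ) = 10θ + 7
θ₁ = -4 − 0.01·(-33) = -3.67
θ₂ = -3.67 − 0.01·(-29.7) = -3.373
θ₃ = -3.373 − 0.01·(-26.73) = -3.1057
F(-3.1057) = 26.48696245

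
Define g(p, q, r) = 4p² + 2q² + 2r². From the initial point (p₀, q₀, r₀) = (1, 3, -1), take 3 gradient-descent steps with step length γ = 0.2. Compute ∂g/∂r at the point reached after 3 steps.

∇g = (8p, 4q, 4r)
(p₁, q₁, r₁) = (1, 3, -1) − 0.2·(8, 12, -4) = (-0.6, 0.6, -0.2)
(p₂, q₂, r₂) = (-0.6, 0.6, -0.2) − 0.2·(-4.8, 2.4, -0.8) = (0.36, 0.12, -0.04)
(p₃, q₃, r₃) = (0.36, 0.12, -0.04) − 0.2·(2.88, 0.48, -0.16) = (-0.216, 0.024, -0.008)
∂g/∂r at (-0.216, 0.024, -0.008) = -0.032

-0.032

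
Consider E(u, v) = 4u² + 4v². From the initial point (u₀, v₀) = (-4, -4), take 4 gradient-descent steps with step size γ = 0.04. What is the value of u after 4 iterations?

-0.85525504

∇E = (8u, 8v)
Step 1: at (-4, -4), ∇E = (-32, -32) → (-4, -4) − 0.04·(-32, -32) = (-2.72, -2.72)
Step 2: at (-2.72, -2.72), ∇E = (-21.76, -21.76) → (-2.72, -2.72) − 0.04·(-21.76, -21.76) = (-1.8496, -1.8496)
Step 3: at (-1.8496, -1.8496), ∇E = (-14.7968, -14.7968) → (-1.8496, -1.8496) − 0.04·(-14.7968, -14.7968) = (-1.257728, -1.257728)
Step 4: at (-1.257728, -1.257728), ∇E = (-10.061824, -10.061824) → (-1.257728, -1.257728) − 0.04·(-10.061824, -10.061824) = (-0.85525504, -0.85525504)
u = -0.85525504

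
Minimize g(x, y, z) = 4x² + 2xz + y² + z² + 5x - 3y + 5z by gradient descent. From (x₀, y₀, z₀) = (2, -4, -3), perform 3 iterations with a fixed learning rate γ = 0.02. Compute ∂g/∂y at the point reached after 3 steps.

∇g = (8x + 2z + 5, 2y - 3, 2x + 2z + 5)
(x₁, y₁, z₁) = (2, -4, -3) − 0.02·(15, -11, 3) = (1.7, -3.78, -3.06)
(x₂, y₂, z₂) = (1.7, -3.78, -3.06) − 0.02·(12.48, -10.56, 2.28) = (1.4504, -3.5688, -3.1056)
(x₃, y₃, z₃) = (1.4504, -3.5688, -3.1056) − 0.02·(10.392, -10.1376, 1.6896) = (1.24256, -3.366048, -3.139392)
∂g/∂y at (1.24256, -3.366048, -3.139392) = -9.732096

-9.732096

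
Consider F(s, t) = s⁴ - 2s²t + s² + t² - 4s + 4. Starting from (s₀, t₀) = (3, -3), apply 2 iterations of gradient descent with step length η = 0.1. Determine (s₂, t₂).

(618.2624, 26.432)

∇F = (4s³ - 4st + 2s - 4, -2s² + 2t)
Step 1: at (3, -3), ∇F = (146, -24) → (3, -3) − 0.1·(146, -24) = (-11.6, -0.6)
Step 2: at (-11.6, -0.6), ∇F = (-6298.624, -270.32) → (-11.6, -0.6) − 0.1·(-6298.624, -270.32) = (618.2624, 26.432)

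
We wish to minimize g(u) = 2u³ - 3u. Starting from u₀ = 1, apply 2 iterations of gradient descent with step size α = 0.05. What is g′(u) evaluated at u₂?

0.680883375

g′(u) = 6u² - 3
Step 1: g′(1) = 3; u₁ = 1 − 0.05·3 = 0.85
Step 2: g′(0.85) = 1.335; u₂ = 0.85 − 0.05·1.335 = 0.78325
g′(u) at (0.78325) = 0.680883375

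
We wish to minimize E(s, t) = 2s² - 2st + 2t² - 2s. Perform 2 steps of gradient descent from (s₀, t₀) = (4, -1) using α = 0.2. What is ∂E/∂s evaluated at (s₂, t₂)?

∇E = (4s - 2t - 2, -2s + 4t)
(s₁, t₁) = (4, -1) − 0.2·(16, -12) = (0.8, 1.4)
(s₂, t₂) = (0.8, 1.4) − 0.2·(-1.6, 4) = (1.12, 0.6)
∂E/∂s at (1.12, 0.6) = 1.28

1.28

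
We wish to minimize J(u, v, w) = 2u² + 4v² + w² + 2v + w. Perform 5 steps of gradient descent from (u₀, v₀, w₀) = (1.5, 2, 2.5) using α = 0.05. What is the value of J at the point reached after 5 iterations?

3.2437337881

∇J = (4u, 8v + 2, 2w + 1)
(u₁, v₁, w₁) = (1.5, 2, 2.5) − 0.05·(6, 18, 6) = (1.2, 1.1, 2.2)
(u₂, v₂, w₂) = (1.2, 1.1, 2.2) − 0.05·(4.8, 10.8, 5.4) = (0.96, 0.56, 1.93)
(u₃, v₃, w₃) = (0.96, 0.56, 1.93) − 0.05·(3.84, 6.48, 4.86) = (0.768, 0.236, 1.687)
(u₄, v₄, w₄) = (0.768, 0.236, 1.687) − 0.05·(3.072, 3.888, 4.374) = (0.6144, 0.0416, 1.4683)
(u₅, v₅, w₅) = (0.6144, 0.0416, 1.4683) − 0.05·(2.4576, 2.3328, 3.9366) = (0.49152, -0.07504, 1.27147)
J(0.49152, -0.07504, 1.27147) = 3.2437337881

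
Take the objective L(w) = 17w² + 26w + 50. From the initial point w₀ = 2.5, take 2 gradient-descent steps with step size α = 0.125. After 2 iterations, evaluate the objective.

L′(w) = 34w + 26
Step 1: L′(2.5) = 111; w₁ = 2.5 − 0.125·111 = -11.375
Step 2: L′(-11.375) = -360.75; w₂ = -11.375 − 0.125·(-360.75) = 33.71875
L(33.71875) = 20254.9072265625

20254.9072265625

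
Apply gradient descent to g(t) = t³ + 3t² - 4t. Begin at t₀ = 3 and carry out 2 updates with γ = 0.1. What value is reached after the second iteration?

-0.403

g′(t) = 3t² + 6t - 4
Step 1: g′(3) = 41; t₁ = 3 − 0.1·41 = -1.1
Step 2: g′(-1.1) = -6.97; t₂ = -1.1 − 0.1·(-6.97) = -0.403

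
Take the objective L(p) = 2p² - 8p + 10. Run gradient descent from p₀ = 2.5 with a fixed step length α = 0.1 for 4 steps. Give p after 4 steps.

L′(p) = 4p - 8
p₁ = 2.5 − 0.1·2 = 2.3
p₂ = 2.3 − 0.1·1.2 = 2.18
p₃ = 2.18 − 0.1·0.72 = 2.108
p₄ = 2.108 − 0.1·0.432 = 2.0648

2.0648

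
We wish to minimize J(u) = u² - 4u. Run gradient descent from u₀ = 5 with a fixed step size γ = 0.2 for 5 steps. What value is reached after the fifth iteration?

2.23328

J′(u) = 2u - 4
Step 1: J′(5) = 6; u₁ = 5 − 0.2·6 = 3.8
Step 2: J′(3.8) = 3.6; u₂ = 3.8 − 0.2·3.6 = 3.08
Step 3: J′(3.08) = 2.16; u₃ = 3.08 − 0.2·2.16 = 2.648
Step 4: J′(2.648) = 1.296; u₄ = 2.648 − 0.2·1.296 = 2.3888
Step 5: J′(2.3888) = 0.7776; u₅ = 2.3888 − 0.2·0.7776 = 2.23328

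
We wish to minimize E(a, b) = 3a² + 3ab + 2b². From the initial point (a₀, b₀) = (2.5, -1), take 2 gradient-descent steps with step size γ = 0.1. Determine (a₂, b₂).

∇E = (6a + 3b, 3a + 4b)
Step 1: at (2.5, -1), ∇E = (12, 3.5) → (2.5, -1) − 0.1·(12, 3.5) = (1.3, -1.35)
Step 2: at (1.3, -1.35), ∇E = (3.75, -1.5) → (1.3, -1.35) − 0.1·(3.75, -1.5) = (0.925, -1.2)

(0.925, -1.2)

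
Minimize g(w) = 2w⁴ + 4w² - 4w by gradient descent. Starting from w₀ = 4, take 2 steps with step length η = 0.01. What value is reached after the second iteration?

g′(w) = 8w³ + 8w - 4
w₁ = 4 − 0.01·540 = -1.4
w₂ = -1.4 − 0.01·(-37.152) = -1.02848

-1.02848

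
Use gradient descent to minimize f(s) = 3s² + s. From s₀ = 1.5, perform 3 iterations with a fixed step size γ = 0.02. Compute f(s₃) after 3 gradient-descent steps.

3.7867007232

f′(s) = 6s + 1
s₁ = 1.5 − 0.02·10 = 1.3
s₂ = 1.3 − 0.02·8.8 = 1.124
s₃ = 1.124 − 0.02·7.744 = 0.96912
f(0.96912) = 3.7867007232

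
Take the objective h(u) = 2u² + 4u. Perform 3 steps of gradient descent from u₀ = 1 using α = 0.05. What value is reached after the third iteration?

h′(u) = 4u + 4
Step 1: h′(1) = 8; u₁ = 1 − 0.05·8 = 0.6
Step 2: h′(0.6) = 6.4; u₂ = 0.6 − 0.05·6.4 = 0.28
Step 3: h′(0.28) = 5.12; u₃ = 0.28 − 0.05·5.12 = 0.024

0.024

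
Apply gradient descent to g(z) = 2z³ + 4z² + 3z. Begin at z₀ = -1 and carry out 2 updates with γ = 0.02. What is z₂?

-1.041648

g′(z) = 6z² + 8z + 3
z₁ = -1 − 0.02·1 = -1.02
z₂ = -1.02 − 0.02·1.0824 = -1.041648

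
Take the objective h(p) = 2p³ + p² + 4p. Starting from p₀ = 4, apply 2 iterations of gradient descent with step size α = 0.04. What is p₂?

-0.478976

h′(p) = 6p² + 2p + 4
Step 1: h′(4) = 108; p₁ = 4 − 0.04·108 = -0.32
Step 2: h′(-0.32) = 3.9744; p₂ = -0.32 − 0.04·3.9744 = -0.478976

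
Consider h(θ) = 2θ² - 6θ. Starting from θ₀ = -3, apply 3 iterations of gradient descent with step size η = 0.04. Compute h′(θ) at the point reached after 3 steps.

-10.668672

h′(θ) = 4θ - 6
θ₁ = -3 − 0.04·(-18) = -2.28
θ₂ = -2.28 − 0.04·(-15.12) = -1.6752
θ₃ = -1.6752 − 0.04·(-12.7008) = -1.167168
h′(θ) at (-1.167168) = -10.668672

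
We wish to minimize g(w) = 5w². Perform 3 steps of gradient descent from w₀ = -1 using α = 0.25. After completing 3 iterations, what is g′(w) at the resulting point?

g′(w) = 10w
w₁ = -1 − 0.25·(-10) = 1.5
w₂ = 1.5 − 0.25·15 = -2.25
w₃ = -2.25 − 0.25·(-22.5) = 3.375
g′(w) at (3.375) = 33.75

33.75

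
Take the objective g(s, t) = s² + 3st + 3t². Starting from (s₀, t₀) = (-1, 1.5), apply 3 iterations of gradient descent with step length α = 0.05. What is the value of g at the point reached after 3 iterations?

∇g = (2s + 3t, 3s + 6t)
Step 1: at (-1, 1.5), ∇g = (2.5, 6) → (-1, 1.5) − 0.05·(2.5, 6) = (-1.125, 1.2)
Step 2: at (-1.125, 1.2), ∇g = (1.35, 3.825) → (-1.125, 1.2) − 0.05·(1.35, 3.825) = (-1.1925, 1.00875)
Step 3: at (-1.1925, 1.00875), ∇g = (0.64125, 2.475) → (-1.1925, 1.00875) − 0.05·(0.64125, 2.475) = (-1.2245625, 0.885)
g(-1.2245625, 0.885) = 0.59801487890625

0.59801487890625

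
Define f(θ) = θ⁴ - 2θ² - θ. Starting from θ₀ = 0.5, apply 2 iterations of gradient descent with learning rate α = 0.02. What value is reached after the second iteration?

f′(θ) = 4θ³ - 4θ - 1
Step 1: f′(0.5) = -2.5; θ₁ = 0.5 − 0.02·(-2.5) = 0.55
Step 2: f′(0.55) = -2.5345; θ₂ = 0.55 − 0.02·(-2.5345) = 0.60069

0.60069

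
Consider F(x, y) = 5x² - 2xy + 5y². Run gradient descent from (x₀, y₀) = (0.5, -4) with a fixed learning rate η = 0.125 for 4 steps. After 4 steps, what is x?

∇F = (10x - 2y, -2x + 10y)
Step 1: at (0.5, -4), ∇F = (13, -41) → (0.5, -4) − 0.125·(13, -41) = (-1.125, 1.125)
Step 2: at (-1.125, 1.125), ∇F = (-13.5, 13.5) → (-1.125, 1.125) − 0.125·(-13.5, 13.5) = (0.5625, -0.5625)
Step 3: at (0.5625, -0.5625), ∇F = (6.75, -6.75) → (0.5625, -0.5625) − 0.125·(6.75, -6.75) = (-0.28125, 0.28125)
Step 4: at (-0.28125, 0.28125), ∇F = (-3.375, 3.375) → (-0.28125, 0.28125) − 0.125·(-3.375, 3.375) = (0.140625, -0.140625)
x = 0.140625

0.140625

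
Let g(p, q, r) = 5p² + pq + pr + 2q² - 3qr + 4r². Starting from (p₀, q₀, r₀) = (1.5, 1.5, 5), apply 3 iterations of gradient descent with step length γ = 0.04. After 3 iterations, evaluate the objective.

11.350336299008

∇g = (10p + q + r, p + 4q - 3r, p - 3q + 8r)
(p₁, q₁, r₁) = (1.5, 1.5, 5) − 0.04·(21.5, -7.5, 37) = (0.64, 1.8, 3.52)
(p₂, q₂, r₂) = (0.64, 1.8, 3.52) − 0.04·(11.72, -2.72, 23.4) = (0.1712, 1.9088, 2.584)
(p₃, q₃, r₃) = (0.1712, 1.9088, 2.584) − 0.04·(6.2048, 0.0544, 15.1168) = (-0.076992, 1.906624, 1.979328)
g(-0.076992, 1.906624, 1.979328) = 11.350336299008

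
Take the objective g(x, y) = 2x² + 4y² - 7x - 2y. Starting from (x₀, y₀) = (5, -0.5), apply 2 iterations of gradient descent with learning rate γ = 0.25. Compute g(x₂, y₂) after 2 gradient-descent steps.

-4.125

∇g = (4x - 7, 8y - 2)
(x₁, y₁) = (5, -0.5) − 0.25·(13, -6) = (1.75, 1)
(x₂, y₂) = (1.75, 1) − 0.25·(0, 6) = (1.75, -0.5)
g(1.75, -0.5) = -4.125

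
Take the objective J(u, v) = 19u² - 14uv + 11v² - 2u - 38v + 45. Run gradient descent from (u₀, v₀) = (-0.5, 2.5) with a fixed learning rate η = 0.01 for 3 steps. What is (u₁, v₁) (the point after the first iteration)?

∇J = (38u - 14v - 2, -14u + 22v - 38)
Step 1: at (-0.5, 2.5), ∇J = (-56, 24) → (-0.5, 2.5) − 0.01·(-56, 24) = (0.06, 2.26)

(0.06, 2.26)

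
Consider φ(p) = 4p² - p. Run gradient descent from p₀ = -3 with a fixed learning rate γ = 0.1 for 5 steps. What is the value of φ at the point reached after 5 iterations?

-0.062496

φ′(p) = 8p - 1
p₁ = -3 − 0.1·(-25) = -0.5
p₂ = -0.5 − 0.1·(-5) = 0
p₃ = 0 − 0.1·(-1) = 0.1
p₄ = 0.1 − 0.1·(-0.2) = 0.12
p₅ = 0.12 − 0.1·(-0.04) = 0.124
φ(0.124) = -0.062496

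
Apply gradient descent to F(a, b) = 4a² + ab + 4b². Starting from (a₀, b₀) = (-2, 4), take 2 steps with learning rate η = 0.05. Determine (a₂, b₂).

∇F = (8a + b, a + 8b)
Step 1: at (-2, 4), ∇F = (-12, 30) → (-2, 4) − 0.05·(-12, 30) = (-1.4, 2.5)
Step 2: at (-1.4, 2.5), ∇F = (-8.7, 18.6) → (-1.4, 2.5) − 0.05·(-8.7, 18.6) = (-0.965, 1.57)

(-0.965, 1.57)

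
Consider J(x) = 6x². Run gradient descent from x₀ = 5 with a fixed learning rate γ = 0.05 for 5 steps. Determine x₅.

0.0512

J′(x) = 12x
x₁ = 5 − 0.05·60 = 2
x₂ = 2 − 0.05·24 = 0.8
x₃ = 0.8 − 0.05·9.6 = 0.32
x₄ = 0.32 − 0.05·3.84 = 0.128
x₅ = 0.128 − 0.05·1.536 = 0.0512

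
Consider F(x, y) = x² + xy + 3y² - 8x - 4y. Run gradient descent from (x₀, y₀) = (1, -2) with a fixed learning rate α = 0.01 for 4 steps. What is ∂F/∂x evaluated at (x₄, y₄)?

∇F = (2x + y - 8, x + 6y - 4)
(x₁, y₁) = (1, -2) − 0.01·(-8, -15) = (1.08, -1.85)
(x₂, y₂) = (1.08, -1.85) − 0.01·(-7.69, -14.02) = (1.1569, -1.7098)
(x₃, y₃) = (1.1569, -1.7098) − 0.01·(-7.396, -13.1019) = (1.23086, -1.578781)
(x₄, y₄) = (1.23086, -1.578781) − 0.01·(-7.117061, -12.241826) = (1.30203061, -1.45636274)
∂F/∂x at (1.30203061, -1.45636274) = -6.85230152

-6.85230152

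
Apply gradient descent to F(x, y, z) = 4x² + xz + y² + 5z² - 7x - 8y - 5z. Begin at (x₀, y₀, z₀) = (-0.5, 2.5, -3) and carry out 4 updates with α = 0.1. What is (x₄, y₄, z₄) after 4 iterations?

∇F = (8x + z - 7, 2y - 8, x + 10z - 5)
Step 1: at (-0.5, 2.5, -3), ∇F = (-14, -3, -35.5) → (-0.5, 2.5, -3) − 0.1·(-14, -3, -35.5) = (0.9, 2.8, 0.55)
Step 2: at (0.9, 2.8, 0.55), ∇F = (0.75, -2.4, 1.4) → (0.9, 2.8, 0.55) − 0.1·(0.75, -2.4, 1.4) = (0.825, 3.04, 0.41)
Step 3: at (0.825, 3.04, 0.41), ∇F = (0.01, -1.92, -0.075) → (0.825, 3.04, 0.41) − 0.1·(0.01, -1.92, -0.075) = (0.824, 3.232, 0.4175)
Step 4: at (0.824, 3.232, 0.4175), ∇F = (0.0095, -1.536, -0.001) → (0.824, 3.232, 0.4175) − 0.1·(0.0095, -1.536, -0.001) = (0.82305, 3.3856, 0.4176)

(0.82305, 3.3856, 0.4176)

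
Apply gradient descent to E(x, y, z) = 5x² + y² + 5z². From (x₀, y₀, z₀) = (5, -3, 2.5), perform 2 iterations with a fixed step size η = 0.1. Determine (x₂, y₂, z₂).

(0, -1.92, 0)

∇E = (10x, 2y, 10z)
Step 1: at (5, -3, 2.5), ∇E = (50, -6, 25) → (5, -3, 2.5) − 0.1·(50, -6, 25) = (0, -2.4, 0)
Step 2: at (0, -2.4, 0), ∇E = (0, -4.8, 0) → (0, -2.4, 0) − 0.1·(0, -4.8, 0) = (0, -1.92, 0)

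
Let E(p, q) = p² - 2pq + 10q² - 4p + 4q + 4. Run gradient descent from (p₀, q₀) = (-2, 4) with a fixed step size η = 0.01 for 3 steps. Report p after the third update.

∇E = (2p - 2q - 4, -2p + 20q + 4)
Step 1: at (-2, 4), ∇E = (-16, 88) → (-2, 4) − 0.01·(-16, 88) = (-1.84, 3.12)
Step 2: at (-1.84, 3.12), ∇E = (-13.92, 70.08) → (-1.84, 3.12) − 0.01·(-13.92, 70.08) = (-1.7008, 2.4192)
Step 3: at (-1.7008, 2.4192), ∇E = (-12.24, 55.7856) → (-1.7008, 2.4192) − 0.01·(-12.24, 55.7856) = (-1.5784, 1.861344)
p = -1.5784

-1.5784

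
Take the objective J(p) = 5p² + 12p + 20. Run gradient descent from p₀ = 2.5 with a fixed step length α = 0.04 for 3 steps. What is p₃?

-0.4008

J′(p) = 10p + 12
p₁ = 2.5 − 0.04·37 = 1.02
p₂ = 1.02 − 0.04·22.2 = 0.132
p₃ = 0.132 − 0.04·13.32 = -0.4008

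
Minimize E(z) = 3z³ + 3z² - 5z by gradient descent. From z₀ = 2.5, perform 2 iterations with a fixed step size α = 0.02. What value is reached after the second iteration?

0.8854875

E′(z) = 9z² + 6z - 5
Step 1: E′(2.5) = 66.25; z₁ = 2.5 − 0.02·66.25 = 1.175
Step 2: E′(1.175) = 14.475625; z₂ = 1.175 − 0.02·14.475625 = 0.8854875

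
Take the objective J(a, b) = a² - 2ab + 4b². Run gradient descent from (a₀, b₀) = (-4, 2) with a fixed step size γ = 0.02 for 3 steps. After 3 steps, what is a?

∇J = (2a - 2b, -2a + 8b)
(a₁, b₁) = (-4, 2) − 0.02·(-12, 24) = (-3.76, 1.52)
(a₂, b₂) = (-3.76, 1.52) − 0.02·(-10.56, 19.68) = (-3.5488, 1.1264)
(a₃, b₃) = (-3.5488, 1.1264) − 0.02·(-9.3504, 16.1088) = (-3.361792, 0.804224)
a = -3.361792

-3.361792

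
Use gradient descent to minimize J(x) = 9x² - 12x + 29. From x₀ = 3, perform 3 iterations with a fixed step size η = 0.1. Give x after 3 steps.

-0.528

J′(x) = 18x - 12
Step 1: J′(3) = 42; x₁ = 3 − 0.1·42 = -1.2
Step 2: J′(-1.2) = -33.6; x₂ = -1.2 − 0.1·(-33.6) = 2.16
Step 3: J′(2.16) = 26.88; x₃ = 2.16 − 0.1·26.88 = -0.528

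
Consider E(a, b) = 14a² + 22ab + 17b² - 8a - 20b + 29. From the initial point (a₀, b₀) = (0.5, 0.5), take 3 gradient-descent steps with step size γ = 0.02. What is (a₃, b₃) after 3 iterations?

(0.002656, 0.504736)

∇E = (28a + 22b - 8, 22a + 34b - 20)
Step 1: at (0.5, 0.5), ∇E = (17, 8) → (0.5, 0.5) − 0.02·(17, 8) = (0.16, 0.34)
Step 2: at (0.16, 0.34), ∇E = (3.96, -4.92) → (0.16, 0.34) − 0.02·(3.96, -4.92) = (0.0808, 0.4384)
Step 3: at (0.0808, 0.4384), ∇E = (3.9072, -3.3168) → (0.0808, 0.4384) − 0.02·(3.9072, -3.3168) = (0.002656, 0.504736)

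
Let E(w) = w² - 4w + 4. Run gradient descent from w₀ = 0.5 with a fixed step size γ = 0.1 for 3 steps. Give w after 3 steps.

E′(w) = 2w - 4
w₁ = 0.5 − 0.1·(-3) = 0.8
w₂ = 0.8 − 0.1·(-2.4) = 1.04
w₃ = 1.04 − 0.1·(-1.92) = 1.232

1.232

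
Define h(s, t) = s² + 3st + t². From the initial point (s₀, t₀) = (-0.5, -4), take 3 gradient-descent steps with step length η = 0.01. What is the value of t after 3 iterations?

∇h = (2s + 3t, 3s + 2t)
(s₁, t₁) = (-0.5, -4) − 0.01·(-13, -9.5) = (-0.37, -3.905)
(s₂, t₂) = (-0.37, -3.905) − 0.01·(-12.455, -8.92) = (-0.24545, -3.8158)
(s₃, t₃) = (-0.24545, -3.8158) − 0.01·(-11.9383, -8.36795) = (-0.126067, -3.7321205)
t = -3.7321205

-3.7321205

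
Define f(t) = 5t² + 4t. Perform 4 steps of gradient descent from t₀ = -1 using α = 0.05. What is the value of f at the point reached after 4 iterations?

-0.79296875

f′(t) = 10t + 4
Step 1: f′(-1) = -6; t₁ = -1 − 0.05·(-6) = -0.7
Step 2: f′(-0.7) = -3; t₂ = -0.7 − 0.05·(-3) = -0.55
Step 3: f′(-0.55) = -1.5; t₃ = -0.55 − 0.05·(-1.5) = -0.475
Step 4: f′(-0.475) = -0.75; t₄ = -0.475 − 0.05·(-0.75) = -0.4375
f(-0.4375) = -0.79296875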